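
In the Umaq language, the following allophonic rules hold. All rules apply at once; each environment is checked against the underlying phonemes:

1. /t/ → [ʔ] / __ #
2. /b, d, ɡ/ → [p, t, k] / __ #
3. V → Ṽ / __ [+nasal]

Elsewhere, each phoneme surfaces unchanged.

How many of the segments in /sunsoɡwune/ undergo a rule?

Segments that undergo a rule: /u/ → [ũ] (rule 3); /u/ → [ũ] (rule 3).
All other segments surface unchanged.

2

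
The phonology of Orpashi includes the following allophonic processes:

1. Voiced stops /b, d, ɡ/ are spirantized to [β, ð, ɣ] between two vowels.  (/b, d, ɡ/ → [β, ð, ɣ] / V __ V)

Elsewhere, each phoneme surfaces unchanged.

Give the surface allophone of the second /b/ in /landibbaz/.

[b]

/b/ (between /b/ and /a/): rule 1 targets it, but not between two vowels → unchanged [b].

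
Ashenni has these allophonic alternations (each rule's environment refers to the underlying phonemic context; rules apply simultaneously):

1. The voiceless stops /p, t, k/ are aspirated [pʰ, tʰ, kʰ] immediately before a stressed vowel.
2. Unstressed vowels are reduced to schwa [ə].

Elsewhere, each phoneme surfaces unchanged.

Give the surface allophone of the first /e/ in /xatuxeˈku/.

[ə]

/e/ (between /x/ and /k/): in an unstressed syllable, so rule 2 applies → [ə].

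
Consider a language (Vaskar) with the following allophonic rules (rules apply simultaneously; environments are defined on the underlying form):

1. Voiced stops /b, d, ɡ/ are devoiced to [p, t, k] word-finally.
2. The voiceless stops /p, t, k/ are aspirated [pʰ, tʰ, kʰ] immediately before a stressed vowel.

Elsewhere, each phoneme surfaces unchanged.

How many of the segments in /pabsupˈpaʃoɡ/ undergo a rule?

2

Segments that undergo a rule: /p/ → [pʰ] (rule 2); /ɡ/ → [k] (rule 1).
All other segments surface unchanged.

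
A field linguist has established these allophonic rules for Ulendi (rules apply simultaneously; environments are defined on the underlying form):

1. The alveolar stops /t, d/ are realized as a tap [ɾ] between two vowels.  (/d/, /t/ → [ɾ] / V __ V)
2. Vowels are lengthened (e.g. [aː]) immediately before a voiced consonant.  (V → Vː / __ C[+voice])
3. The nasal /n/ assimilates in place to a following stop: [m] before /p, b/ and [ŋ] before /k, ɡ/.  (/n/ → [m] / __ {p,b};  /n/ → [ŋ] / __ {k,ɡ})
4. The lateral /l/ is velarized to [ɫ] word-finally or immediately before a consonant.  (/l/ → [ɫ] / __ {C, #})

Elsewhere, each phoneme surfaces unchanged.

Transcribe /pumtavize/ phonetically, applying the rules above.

/u/ (between /p/ and /m/): before a voiced consonant, so rule 2 applies → [uː].
/t/ (between /m/ and /a/) is in the target of rule 1 but the environment (between two vowels) is not met → [t].
Rule 2 applies to /a/ (between /t/ and /v/: before a voiced consonant) → [aː].
/i/ (between /v/ and /z/): before a voiced consonant, so rule 2 applies → [iː].
/e/ — word-final; rule 2 does not apply here → [e].

[puːmtaːviːze]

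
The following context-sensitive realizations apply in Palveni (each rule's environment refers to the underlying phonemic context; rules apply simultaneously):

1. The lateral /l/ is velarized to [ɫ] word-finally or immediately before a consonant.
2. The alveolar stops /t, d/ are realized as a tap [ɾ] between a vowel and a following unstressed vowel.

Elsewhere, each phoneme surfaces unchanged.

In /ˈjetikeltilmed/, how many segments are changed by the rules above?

Segments that undergo a rule: /t/ → [ɾ] (rule 2); /l/ → [ɫ] (rule 1); /l/ → [ɫ] (rule 1).
All other segments surface unchanged.

3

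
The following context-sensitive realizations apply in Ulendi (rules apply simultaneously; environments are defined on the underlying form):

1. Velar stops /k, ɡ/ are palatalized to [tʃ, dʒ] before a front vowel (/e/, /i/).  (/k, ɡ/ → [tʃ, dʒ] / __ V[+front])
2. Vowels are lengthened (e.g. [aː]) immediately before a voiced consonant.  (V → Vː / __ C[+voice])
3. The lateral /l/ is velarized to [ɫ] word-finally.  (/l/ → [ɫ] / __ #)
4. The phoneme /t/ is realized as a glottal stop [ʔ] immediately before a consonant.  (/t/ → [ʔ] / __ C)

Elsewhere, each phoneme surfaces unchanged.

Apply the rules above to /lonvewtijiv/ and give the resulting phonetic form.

[loːnveːwtiːjiːv]

/l/ (word-initial) fails the environment for rule 3, so it stays [l].
/o/ (between /l/ and /n/) occurs before a voiced consonant → [oː] by rule 2.
/e/ (between /v/ and /w/) occurs before a voiced consonant → [eː] by rule 2.
/t/ — between /w/ and /i/; rule 4 does not apply here → [t].
/i/ (between /t/ and /j/) occurs before a voiced consonant → [iː] by rule 2.
/i/ — between /j/ and /v/, before a voiced consonant — surfaces as [iː] (rule 2).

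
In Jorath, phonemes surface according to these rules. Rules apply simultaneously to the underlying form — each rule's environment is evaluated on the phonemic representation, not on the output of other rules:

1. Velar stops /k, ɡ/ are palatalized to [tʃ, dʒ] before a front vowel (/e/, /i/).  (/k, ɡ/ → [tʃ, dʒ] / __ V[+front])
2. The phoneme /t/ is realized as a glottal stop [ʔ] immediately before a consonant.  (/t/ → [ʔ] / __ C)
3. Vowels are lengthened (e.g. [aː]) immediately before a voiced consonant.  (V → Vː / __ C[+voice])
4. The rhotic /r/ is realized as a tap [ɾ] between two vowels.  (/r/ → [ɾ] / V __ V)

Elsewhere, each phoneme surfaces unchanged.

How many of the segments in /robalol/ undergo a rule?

Segments that undergo a rule: /o/ → [oː] (rule 3); /a/ → [aː] (rule 3); /o/ → [oː] (rule 3).
All other segments surface unchanged.

3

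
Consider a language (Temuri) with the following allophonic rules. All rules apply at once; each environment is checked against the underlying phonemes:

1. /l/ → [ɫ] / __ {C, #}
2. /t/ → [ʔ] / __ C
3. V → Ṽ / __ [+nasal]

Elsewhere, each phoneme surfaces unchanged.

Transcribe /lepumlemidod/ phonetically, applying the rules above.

[lepũmlẽmidod]

/l/ (word-initial) is in the target of rule 1 but the environment (word-finally or immediately before a consonant) is not met → [l].
/e/ — between /l/ and /p/; rule 3 does not apply here → [e].
Rule 3 applies to /u/ (between /p/ and /m/: before a nasal consonant) → [ũ].
/l/ (between /m/ and /e/) fails the environment for rule 1, so it stays [l].
Rule 3 applies to /e/ (between /l/ and /m/: before a nasal consonant) → [ẽ].
/i/ (between /m/ and /d/) fails the environment for rule 3, so it stays [i].
/o/ (between /d/ and /d/) is in the target of rule 3 but the environment (before a nasal consonant) is not met → [o].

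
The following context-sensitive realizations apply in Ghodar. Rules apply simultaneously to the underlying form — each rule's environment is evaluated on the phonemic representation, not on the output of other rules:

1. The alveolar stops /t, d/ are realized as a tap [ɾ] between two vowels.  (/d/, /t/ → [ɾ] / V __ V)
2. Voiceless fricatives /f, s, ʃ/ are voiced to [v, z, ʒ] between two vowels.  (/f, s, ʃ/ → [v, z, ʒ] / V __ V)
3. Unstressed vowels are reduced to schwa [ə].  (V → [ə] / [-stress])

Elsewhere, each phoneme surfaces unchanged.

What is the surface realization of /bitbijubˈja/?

[bətbəjəbˈja]

/b/ (word-initial): no rule targets it → [b].
/i/ (between /b/ and /t/): in an unstressed syllable, so rule 3 applies → [ə].
/t/ (between /i/ and /b/) fails the environment for rule 1, so it stays [t].
/b/ — not in any rule's target class → [b].
/i/ (between /b/ and /j/) occurs in an unstressed syllable → [ə] by rule 3.
/j/ (between /i/ and /u/) is unaffected → [j].
/u/ (between /j/ and /b/) occurs in an unstressed syllable → [ə] by rule 3.
/b/ — not in any rule's target class → [b].
/j/ stays [j].
/a/ (word-final): rule 3 targets it, but not in an unstressed syllable → unchanged [a].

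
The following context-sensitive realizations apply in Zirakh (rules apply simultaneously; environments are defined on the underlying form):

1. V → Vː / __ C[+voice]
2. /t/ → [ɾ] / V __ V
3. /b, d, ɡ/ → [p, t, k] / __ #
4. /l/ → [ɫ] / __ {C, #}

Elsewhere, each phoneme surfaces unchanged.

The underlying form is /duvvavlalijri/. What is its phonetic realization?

[duːvvaːvlaːliːjri]

/d/ (word-initial) fails the environment for rule 3, so it stays [d].
/u/ (between /d/ and /v/) occurs before a voiced consonant → [uː] by rule 1.
/v/ (between /u/ and /v/): no rule targets it → [v].
/v/ stays [v].
/a/ — between /v/ and /v/, before a voiced consonant — surfaces as [aː] (rule 1).
/v/ (between /a/ and /l/): no rule targets it → [v].
/l/ (between /v/ and /a/): rule 4 targets it, but not word-finally or immediately before a consonant → unchanged [l].
Rule 1 applies to /a/ (between /l/ and /l/: before a voiced consonant) → [aː].
/l/ (between /a/ and /i/) is in the target of rule 4 but the environment (word-finally or immediately before a consonant) is not met → [l].
/i/ meets the environment for rule 1 (before a voiced consonant) → [iː].
/j/ (between /i/ and /r/) is unaffected → [j].
/r/ stays [r].
/i/ (word-final) fails the environment for rule 1, so it stays [i].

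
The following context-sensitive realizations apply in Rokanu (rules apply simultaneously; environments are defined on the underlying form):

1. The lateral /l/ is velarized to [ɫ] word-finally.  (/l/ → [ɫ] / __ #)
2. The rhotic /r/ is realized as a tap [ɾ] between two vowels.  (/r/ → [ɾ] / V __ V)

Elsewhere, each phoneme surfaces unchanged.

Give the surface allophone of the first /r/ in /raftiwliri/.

/r/ (word-initial) fails the environment for rule 2, so it stays [r].

[r]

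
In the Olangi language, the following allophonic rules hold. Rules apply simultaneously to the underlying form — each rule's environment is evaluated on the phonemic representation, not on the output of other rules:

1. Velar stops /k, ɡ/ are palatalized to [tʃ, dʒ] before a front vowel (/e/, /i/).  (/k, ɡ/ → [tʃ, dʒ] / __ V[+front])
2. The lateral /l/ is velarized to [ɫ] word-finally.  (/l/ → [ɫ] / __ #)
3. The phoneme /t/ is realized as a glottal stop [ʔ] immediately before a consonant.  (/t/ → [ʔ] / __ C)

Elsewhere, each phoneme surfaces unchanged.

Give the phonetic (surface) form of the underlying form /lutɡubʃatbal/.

/l/ (word-initial): rule 2 targets it, but not word-finally → unchanged [l].
/t/ meets the environment for rule 3 (immediately before a consonant) → [ʔ].
/ɡ/ (between /t/ and /u/): rule 1 targets it, but not before a front vowel → unchanged [ɡ].
/t/ (between /a/ and /b/): immediately before a consonant, so rule 3 applies → [ʔ].
Rule 2 applies to /l/ (word-final: word-finally) → [ɫ].

[luʔɡubʃaʔbaɫ]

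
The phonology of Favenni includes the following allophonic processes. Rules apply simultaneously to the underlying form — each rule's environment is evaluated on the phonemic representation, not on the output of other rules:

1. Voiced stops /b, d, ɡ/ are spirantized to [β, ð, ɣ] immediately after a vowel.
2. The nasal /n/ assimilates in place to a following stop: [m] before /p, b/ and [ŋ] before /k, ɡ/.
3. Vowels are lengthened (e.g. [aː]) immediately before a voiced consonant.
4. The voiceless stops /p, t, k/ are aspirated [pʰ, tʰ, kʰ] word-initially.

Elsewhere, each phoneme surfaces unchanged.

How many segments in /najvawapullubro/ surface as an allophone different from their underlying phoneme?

Segments that undergo a rule: /a/ → [aː] (rule 3); /a/ → [aː] (rule 3); /u/ → [uː] (rule 3); /u/ → [uː] (rule 3); /b/ → [β] (rule 1).
All other segments surface unchanged.

5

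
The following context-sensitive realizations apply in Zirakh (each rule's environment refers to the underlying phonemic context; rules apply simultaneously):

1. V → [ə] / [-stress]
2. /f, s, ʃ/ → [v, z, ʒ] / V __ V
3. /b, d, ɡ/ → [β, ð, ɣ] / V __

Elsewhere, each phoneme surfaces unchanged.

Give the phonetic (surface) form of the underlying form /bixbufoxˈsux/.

/b/ (word-initial) is in the target of rule 3 but the environment (immediately after a vowel) is not met → [b].
Rule 1 applies to /i/ (between /b/ and /x/: in an unstressed syllable) → [ə].
/x/ stays [x].
/b/ (between /x/ and /u/) is in the target of rule 3 but the environment (immediately after a vowel) is not met → [b].
/u/ (between /b/ and /f/) occurs in an unstressed syllable → [ə] by rule 1.
/f/ (between /u/ and /o/) occurs between two vowels → [v] by rule 2.
Rule 1 applies to /o/ (between /f/ and /x/: in an unstressed syllable) → [ə].
/x/ (between /o/ and /s/): no rule targets it → [x].
/s/ (between /x/ and /u/) is in the target of rule 2 but the environment (between two vowels) is not met → [s].
/u/ (between /s/ and /x/) is in the target of rule 1 but the environment (in an unstressed syllable) is not met → [u].
/x/ stays [x].

[bəxbəvəxˈsux]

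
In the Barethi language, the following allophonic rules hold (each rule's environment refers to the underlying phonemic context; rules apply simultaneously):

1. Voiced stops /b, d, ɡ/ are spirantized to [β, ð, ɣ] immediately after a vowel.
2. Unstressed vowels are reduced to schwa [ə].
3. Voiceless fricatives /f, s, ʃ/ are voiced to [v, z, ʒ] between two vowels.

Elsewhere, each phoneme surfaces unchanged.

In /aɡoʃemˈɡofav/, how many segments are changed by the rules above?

Segments that undergo a rule: /a/ → [ə] (rule 2); /ɡ/ → [ɣ] (rule 1); /o/ → [ə] (rule 2); /ʃ/ → [ʒ] (rule 3); /e/ → [ə] (rule 2); /f/ → [v] (rule 3); /a/ → [ə] (rule 2).
All other segments surface unchanged.

7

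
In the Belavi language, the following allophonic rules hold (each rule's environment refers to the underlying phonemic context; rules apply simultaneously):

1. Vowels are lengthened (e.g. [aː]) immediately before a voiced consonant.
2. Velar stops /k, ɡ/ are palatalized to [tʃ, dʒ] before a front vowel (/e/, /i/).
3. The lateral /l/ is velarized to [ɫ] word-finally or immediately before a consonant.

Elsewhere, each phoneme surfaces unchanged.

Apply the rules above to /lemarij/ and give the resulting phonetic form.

/l/ (word-initial) is in the target of rule 3 but the environment (word-finally or immediately before a consonant) is not met → [l].
/e/ (between /l/ and /m/): before a voiced consonant, so rule 1 applies → [eː].
/a/ (between /m/ and /r/): before a voiced consonant, so rule 1 applies → [aː].
/i/ (between /r/ and /j/): before a voiced consonant, so rule 1 applies → [iː].

[leːmaːriːj]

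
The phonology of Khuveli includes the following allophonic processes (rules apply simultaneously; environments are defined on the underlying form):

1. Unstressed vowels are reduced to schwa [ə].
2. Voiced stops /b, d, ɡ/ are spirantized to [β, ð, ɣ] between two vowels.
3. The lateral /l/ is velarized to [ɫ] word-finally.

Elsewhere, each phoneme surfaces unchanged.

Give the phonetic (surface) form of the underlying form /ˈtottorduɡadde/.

/t/ stays [t].
/o/ — between /t/ and /t/; rule 1 does not apply here → [o].
/t/ (between /o/ and /t/) is unaffected → [t].
/t/ (between /t/ and /o/): no rule targets it → [t].
/o/ (between /t/ and /r/) occurs in an unstressed syllable → [ə] by rule 1.
/r/ — not in any rule's target class → [r].
/d/ (between /r/ and /u/) is in the target of rule 2 but the environment (between two vowels) is not met → [d].
Rule 1 applies to /u/ (between /d/ and /ɡ/: in an unstressed syllable) → [ə].
Rule 2 applies to /ɡ/ (between /u/ and /a/: between two vowels) → [ɣ].
Rule 1 applies to /a/ (between /ɡ/ and /d/: in an unstressed syllable) → [ə].
/d/ (between /a/ and /d/) fails the environment for rule 2, so it stays [d].
/d/ (between /d/ and /e/) fails the environment for rule 2, so it stays [d].
/e/ (word-final) occurs in an unstressed syllable → [ə] by rule 1.

[ˈtottərdəɣəddə]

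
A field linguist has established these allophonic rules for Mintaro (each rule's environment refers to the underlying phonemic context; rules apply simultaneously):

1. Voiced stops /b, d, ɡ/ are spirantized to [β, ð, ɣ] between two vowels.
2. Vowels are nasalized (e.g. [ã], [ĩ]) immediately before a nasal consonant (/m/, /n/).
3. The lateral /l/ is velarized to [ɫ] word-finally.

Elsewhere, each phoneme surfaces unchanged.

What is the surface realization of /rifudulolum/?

[rifuðulolũm]

/r/ (word-initial) is unaffected → [r].
/i/ (between /r/ and /f/) fails the environment for rule 2, so it stays [i].
/f/ (between /i/ and /u/) is unaffected → [f].
/u/ (between /f/ and /d/) fails the environment for rule 2, so it stays [u].
/d/ (between /u/ and /u/) occurs between two vowels → [ð] by rule 1.
/u/ — between /d/ and /l/; rule 2 does not apply here → [u].
/l/ (between /u/ and /o/) fails the environment for rule 3, so it stays [l].
/o/ (between /l/ and /l/): rule 2 targets it, but not before a nasal consonant → unchanged [o].
/l/ (between /o/ and /u/) fails the environment for rule 3, so it stays [l].
/u/ meets the environment for rule 2 (before a nasal consonant) → [ũ].
/m/ stays [m].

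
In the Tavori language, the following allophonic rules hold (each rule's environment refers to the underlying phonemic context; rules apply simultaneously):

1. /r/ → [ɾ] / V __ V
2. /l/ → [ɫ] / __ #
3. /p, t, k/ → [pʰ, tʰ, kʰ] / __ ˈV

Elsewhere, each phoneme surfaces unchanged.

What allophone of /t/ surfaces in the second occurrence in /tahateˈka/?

/t/ — between /a/ and /e/; rule 3 does not apply here → [t].

[t]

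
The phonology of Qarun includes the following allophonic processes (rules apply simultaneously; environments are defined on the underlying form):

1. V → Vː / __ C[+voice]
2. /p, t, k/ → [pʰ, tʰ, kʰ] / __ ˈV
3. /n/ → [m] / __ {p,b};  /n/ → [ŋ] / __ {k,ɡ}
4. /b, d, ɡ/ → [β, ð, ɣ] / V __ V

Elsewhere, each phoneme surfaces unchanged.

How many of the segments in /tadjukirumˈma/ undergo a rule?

Segments that undergo a rule: /a/ → [aː] (rule 1); /i/ → [iː] (rule 1); /u/ → [uː] (rule 1).
All other segments surface unchanged.

3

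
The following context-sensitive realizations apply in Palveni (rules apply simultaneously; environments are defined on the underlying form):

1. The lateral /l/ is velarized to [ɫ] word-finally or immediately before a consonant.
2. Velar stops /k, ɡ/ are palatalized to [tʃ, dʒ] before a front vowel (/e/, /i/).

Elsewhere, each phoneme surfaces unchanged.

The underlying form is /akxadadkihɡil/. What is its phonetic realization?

[akxadadtʃihdʒiɫ]

/a/ (word-initial) is unaffected → [a].
/k/ — between /a/ and /x/; rule 2 does not apply here → [k].
/x/ — not in any rule's target class → [x].
/a/ stays [a].
/d/ — not in any rule's target class → [d].
/a/ stays [a].
/d/ — not in any rule's target class → [d].
/k/ — between /d/ and /i/, before a front vowel — surfaces as [tʃ] (rule 2).
/i/ — not in any rule's target class → [i].
/h/ (between /i/ and /ɡ/) is unaffected → [h].
/ɡ/ (between /h/ and /i/) occurs before a front vowel → [dʒ] by rule 2.
/i/ — not in any rule's target class → [i].
/l/ meets the environment for rule 1 (word-finally or immediately before a consonant) → [ɫ].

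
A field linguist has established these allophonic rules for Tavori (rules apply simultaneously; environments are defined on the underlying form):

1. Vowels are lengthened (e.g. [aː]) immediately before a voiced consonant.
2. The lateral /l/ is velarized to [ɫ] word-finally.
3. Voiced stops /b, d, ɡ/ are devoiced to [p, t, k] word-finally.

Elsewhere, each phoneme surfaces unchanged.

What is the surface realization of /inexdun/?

[iːnexduːn]

Rule 1 applies to /i/ (word-initial: before a voiced consonant) → [iː].
/e/ (between /n/ and /x/): rule 1 targets it, but not before a voiced consonant → unchanged [e].
/d/ (between /x/ and /u/): rule 3 targets it, but not word-finally → unchanged [d].
Rule 1 applies to /u/ (between /d/ and /n/: before a voiced consonant) → [uː].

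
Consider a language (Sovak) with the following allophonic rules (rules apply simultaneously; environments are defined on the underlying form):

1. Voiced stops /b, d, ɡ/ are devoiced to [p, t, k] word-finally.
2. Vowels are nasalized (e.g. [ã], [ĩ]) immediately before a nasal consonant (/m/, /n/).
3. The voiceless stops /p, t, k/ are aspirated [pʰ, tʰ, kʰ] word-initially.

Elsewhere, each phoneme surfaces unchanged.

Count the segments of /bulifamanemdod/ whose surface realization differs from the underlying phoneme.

4

Segments that undergo a rule: /a/ → [ã] (rule 2); /a/ → [ã] (rule 2); /e/ → [ẽ] (rule 2); /d/ → [t] (rule 1).
All other segments surface unchanged.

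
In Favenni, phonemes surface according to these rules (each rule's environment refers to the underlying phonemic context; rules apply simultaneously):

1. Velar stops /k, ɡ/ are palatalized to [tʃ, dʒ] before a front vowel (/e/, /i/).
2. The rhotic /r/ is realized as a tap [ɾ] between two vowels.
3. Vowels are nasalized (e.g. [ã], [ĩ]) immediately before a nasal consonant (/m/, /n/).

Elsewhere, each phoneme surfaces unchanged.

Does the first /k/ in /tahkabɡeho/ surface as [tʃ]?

No

/k/ (between /h/ and /a/) fails the environment for rule 1, so it stays [k].
The actual realization is [k], not [tʃ].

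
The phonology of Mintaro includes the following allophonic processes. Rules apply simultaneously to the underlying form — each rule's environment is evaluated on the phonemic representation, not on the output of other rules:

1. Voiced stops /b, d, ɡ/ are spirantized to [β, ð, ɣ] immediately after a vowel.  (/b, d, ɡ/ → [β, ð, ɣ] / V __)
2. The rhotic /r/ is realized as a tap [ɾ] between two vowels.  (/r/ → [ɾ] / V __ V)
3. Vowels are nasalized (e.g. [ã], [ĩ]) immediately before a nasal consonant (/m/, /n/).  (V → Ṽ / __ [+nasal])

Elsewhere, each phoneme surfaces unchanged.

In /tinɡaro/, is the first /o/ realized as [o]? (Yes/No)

/o/ (word-final): rule 3 targets it, but not before a nasal consonant → unchanged [o].
The actual realization is [o], which matches [o].

Yes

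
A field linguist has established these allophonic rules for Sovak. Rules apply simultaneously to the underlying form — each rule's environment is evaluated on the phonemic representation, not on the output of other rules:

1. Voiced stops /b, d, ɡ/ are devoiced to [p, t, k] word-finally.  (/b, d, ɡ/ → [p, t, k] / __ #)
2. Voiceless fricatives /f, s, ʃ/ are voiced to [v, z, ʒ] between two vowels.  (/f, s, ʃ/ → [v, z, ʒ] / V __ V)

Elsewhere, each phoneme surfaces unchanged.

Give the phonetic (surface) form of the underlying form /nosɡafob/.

/s/ (between /o/ and /ɡ/) fails the environment for rule 2, so it stays [s].
/ɡ/ — between /s/ and /a/; rule 1 does not apply here → [ɡ].
/f/ (between /a/ and /o/): between two vowels, so rule 2 applies → [v].
Rule 1 applies to /b/ (word-final: word-finally) → [p].

[nosɡavop]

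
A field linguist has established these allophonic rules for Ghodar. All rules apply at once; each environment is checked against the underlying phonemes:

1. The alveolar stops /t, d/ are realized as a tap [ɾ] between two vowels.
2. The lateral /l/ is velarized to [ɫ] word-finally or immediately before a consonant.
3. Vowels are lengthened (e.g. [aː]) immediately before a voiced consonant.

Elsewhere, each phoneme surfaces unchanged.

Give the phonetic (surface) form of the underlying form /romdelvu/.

/o/ (between /r/ and /m/) occurs before a voiced consonant → [oː] by rule 3.
/d/ (between /m/ and /e/) fails the environment for rule 1, so it stays [d].
/e/ (between /d/ and /l/) occurs before a voiced consonant → [eː] by rule 3.
/l/ (between /e/ and /v/) occurs word-finally or immediately before a consonant → [ɫ] by rule 2.
/u/ — word-final; rule 3 does not apply here → [u].

[roːmdeːɫvu]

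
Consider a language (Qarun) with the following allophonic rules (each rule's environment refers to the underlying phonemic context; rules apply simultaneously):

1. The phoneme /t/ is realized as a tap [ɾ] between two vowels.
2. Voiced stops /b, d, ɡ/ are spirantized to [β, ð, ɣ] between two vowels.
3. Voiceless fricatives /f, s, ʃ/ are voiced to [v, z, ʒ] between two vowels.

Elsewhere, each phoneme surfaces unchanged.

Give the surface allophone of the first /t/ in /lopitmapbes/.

/t/ — between /i/ and /m/; rule 1 does not apply here → [t].

[t]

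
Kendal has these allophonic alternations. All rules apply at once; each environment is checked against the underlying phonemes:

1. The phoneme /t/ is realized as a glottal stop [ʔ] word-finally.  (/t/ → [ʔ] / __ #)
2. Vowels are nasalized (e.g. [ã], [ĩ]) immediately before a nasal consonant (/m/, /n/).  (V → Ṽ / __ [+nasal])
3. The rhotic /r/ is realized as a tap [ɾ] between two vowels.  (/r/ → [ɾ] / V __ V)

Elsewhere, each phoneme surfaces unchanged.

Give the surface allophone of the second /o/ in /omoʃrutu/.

/o/ (between /m/ and /ʃ/): rule 2 targets it, but not before a nasal consonant → unchanged [o].

[o]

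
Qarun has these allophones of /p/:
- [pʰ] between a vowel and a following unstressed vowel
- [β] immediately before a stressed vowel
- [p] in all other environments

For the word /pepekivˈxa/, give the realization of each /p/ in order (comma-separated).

Occurrence 1 (position 1): no conditioning environment matches → elsewhere allophone [p].
Occurrence 2 (position 3): between a vowel and a following unstressed vowel → [pʰ].

[p], [pʰ]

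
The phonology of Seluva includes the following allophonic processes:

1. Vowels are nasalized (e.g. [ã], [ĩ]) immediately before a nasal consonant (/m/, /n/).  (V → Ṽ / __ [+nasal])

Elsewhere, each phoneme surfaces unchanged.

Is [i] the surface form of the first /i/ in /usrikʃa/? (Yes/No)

/i/ (between /r/ and /k/) fails the environment for rule 1, so it stays [i].
The actual realization is [i], which matches [i].

Yes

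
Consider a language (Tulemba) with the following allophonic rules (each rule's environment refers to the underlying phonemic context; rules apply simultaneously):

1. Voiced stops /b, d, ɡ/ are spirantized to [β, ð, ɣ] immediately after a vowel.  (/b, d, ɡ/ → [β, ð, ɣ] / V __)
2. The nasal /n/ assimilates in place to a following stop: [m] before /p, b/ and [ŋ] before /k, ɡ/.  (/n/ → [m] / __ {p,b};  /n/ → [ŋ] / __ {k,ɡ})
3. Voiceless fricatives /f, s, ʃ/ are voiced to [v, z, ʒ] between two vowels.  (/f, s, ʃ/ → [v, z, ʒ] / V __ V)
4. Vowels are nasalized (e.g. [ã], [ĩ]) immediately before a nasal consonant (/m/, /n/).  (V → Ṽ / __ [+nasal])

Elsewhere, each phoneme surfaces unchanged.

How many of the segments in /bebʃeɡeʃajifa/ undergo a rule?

4

Segments that undergo a rule: /b/ → [β] (rule 1); /ɡ/ → [ɣ] (rule 1); /ʃ/ → [ʒ] (rule 3); /f/ → [v] (rule 3).
All other segments surface unchanged.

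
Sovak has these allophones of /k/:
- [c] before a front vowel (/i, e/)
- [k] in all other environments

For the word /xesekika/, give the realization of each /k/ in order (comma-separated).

[c], [k]

Occurrence 1 (position 5): before a front vowel → [c].
Occurrence 2 (position 7): no conditioning environment matches → elsewhere allophone [k].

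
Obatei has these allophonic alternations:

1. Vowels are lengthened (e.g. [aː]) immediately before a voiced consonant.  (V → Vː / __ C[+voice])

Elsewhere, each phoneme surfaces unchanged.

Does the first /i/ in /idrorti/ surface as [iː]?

/i/ — word-initial, before a voiced consonant — surfaces as [iː] (rule 1).
The actual realization is [iː], which matches [iː].

Yes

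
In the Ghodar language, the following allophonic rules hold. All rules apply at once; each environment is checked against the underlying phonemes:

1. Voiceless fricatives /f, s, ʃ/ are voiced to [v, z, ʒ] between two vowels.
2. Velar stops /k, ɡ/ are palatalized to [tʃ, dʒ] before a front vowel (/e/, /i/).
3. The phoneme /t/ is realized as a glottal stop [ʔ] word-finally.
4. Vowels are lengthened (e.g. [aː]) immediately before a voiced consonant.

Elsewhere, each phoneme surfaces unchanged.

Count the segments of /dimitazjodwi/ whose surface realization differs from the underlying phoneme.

3

Segments that undergo a rule: /i/ → [iː] (rule 4); /a/ → [aː] (rule 4); /o/ → [oː] (rule 4).
All other segments surface unchanged.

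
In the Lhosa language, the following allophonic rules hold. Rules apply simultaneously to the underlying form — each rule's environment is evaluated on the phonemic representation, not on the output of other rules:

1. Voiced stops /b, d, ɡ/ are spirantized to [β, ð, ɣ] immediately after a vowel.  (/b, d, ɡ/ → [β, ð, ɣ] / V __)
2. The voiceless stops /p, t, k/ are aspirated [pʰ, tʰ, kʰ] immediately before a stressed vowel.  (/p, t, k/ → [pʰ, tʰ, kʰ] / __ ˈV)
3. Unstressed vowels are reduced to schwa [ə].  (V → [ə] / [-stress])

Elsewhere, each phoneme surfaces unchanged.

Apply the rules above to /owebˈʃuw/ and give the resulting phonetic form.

/o/ meets the environment for rule 3 (in an unstressed syllable) → [ə].
/w/ (between /o/ and /e/): no rule targets it → [w].
/e/ meets the environment for rule 3 (in an unstressed syllable) → [ə].
/b/ (between /e/ and /ʃ/): immediately after a vowel, so rule 1 applies → [β].
/ʃ/ (between /b/ and /u/): no rule targets it → [ʃ].
/u/ (between /ʃ/ and /w/) is in the target of rule 3 but the environment (in an unstressed syllable) is not met → [u].
/w/ (word-final): no rule targets it → [w].

[əwəβˈʃuw]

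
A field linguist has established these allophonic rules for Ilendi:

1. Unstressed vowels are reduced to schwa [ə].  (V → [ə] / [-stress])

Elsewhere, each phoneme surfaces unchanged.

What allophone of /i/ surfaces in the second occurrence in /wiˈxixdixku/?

[i]

/i/ (between /x/ and /x/) is in the target of rule 1 but the environment (in an unstressed syllable) is not met → [i].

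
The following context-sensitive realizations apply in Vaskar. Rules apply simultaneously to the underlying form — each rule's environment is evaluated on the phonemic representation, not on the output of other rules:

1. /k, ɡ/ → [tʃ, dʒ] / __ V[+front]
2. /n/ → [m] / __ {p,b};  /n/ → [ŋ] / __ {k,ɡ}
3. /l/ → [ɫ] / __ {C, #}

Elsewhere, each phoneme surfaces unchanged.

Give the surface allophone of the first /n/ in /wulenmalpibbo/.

/n/ — between /e/ and /m/; rule 2 does not apply here → [n].

[n]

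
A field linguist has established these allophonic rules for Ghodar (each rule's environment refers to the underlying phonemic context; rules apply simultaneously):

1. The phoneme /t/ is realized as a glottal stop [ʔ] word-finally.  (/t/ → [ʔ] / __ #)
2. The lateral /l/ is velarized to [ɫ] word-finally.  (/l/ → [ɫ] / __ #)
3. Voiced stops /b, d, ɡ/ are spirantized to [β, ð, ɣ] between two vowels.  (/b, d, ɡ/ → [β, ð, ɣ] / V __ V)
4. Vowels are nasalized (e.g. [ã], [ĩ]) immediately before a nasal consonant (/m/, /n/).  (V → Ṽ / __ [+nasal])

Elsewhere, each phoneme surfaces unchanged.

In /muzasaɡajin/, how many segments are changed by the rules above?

Segments that undergo a rule: /ɡ/ → [ɣ] (rule 3); /i/ → [ĩ] (rule 4).
All other segments surface unchanged.

2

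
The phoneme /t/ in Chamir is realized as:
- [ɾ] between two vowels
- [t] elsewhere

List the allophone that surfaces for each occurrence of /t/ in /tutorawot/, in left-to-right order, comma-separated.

Occurrence 1 (position 1): no conditioning environment matches → elsewhere allophone [t].
Occurrence 2 (position 3): between two vowels → [ɾ].
Occurrence 3 (position 9): no conditioning environment matches → elsewhere allophone [t].

[t], [ɾ], [t]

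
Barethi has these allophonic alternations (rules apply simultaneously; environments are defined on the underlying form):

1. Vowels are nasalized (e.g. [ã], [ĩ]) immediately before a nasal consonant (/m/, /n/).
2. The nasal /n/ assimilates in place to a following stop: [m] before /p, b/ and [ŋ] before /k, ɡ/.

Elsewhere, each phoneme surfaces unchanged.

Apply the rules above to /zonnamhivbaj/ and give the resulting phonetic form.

[zõnnãmhivbaj]

/z/ (word-initial) is unaffected → [z].
Rule 1 applies to /o/ (between /z/ and /n/: before a nasal consonant) → [õ].
/n/ (between /o/ and /n/) fails the environment for rule 2, so it stays [n].
/n/ — between /n/ and /a/; rule 2 does not apply here → [n].
/a/ (between /n/ and /m/): before a nasal consonant, so rule 1 applies → [ã].
/m/ (between /a/ and /h/): no rule targets it → [m].
/h/ stays [h].
/i/ (between /h/ and /v/): rule 1 targets it, but not before a nasal consonant → unchanged [i].
/v/ (between /i/ and /b/): no rule targets it → [v].
/b/ (between /v/ and /a/) is unaffected → [b].
/a/ (between /b/ and /j/): rule 1 targets it, but not before a nasal consonant → unchanged [a].
/j/ (word-final) is unaffected → [j].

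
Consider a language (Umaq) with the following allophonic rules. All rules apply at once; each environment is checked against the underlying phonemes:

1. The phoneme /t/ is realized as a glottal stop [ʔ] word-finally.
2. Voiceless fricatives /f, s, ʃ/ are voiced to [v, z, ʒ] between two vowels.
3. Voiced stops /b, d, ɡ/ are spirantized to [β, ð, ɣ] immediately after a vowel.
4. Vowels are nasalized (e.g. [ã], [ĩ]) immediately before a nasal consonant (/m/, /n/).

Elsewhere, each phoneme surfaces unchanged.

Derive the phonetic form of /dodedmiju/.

[doðeðmiju]

/d/ (word-initial) fails the environment for rule 3, so it stays [d].
/o/ (between /d/ and /d/) fails the environment for rule 4, so it stays [o].
Rule 3 applies to /d/ (between /o/ and /e/: immediately after a vowel) → [ð].
/e/ (between /d/ and /d/) fails the environment for rule 4, so it stays [e].
/d/ (between /e/ and /m/): immediately after a vowel, so rule 3 applies → [ð].
/m/ — not in any rule's target class → [m].
/i/ — between /m/ and /j/; rule 4 does not apply here → [i].
/j/ (between /i/ and /u/): no rule targets it → [j].
/u/ (word-final) is in the target of rule 4 but the environment (before a nasal consonant) is not met → [u].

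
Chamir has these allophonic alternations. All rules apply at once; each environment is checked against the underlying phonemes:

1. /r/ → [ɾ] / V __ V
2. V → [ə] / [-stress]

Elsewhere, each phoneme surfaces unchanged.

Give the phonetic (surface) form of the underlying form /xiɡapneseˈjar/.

[xəɡəpnəsəˈjar]

/x/ stays [x].
/i/ — between /x/ and /ɡ/, in an unstressed syllable — surfaces as [ə] (rule 2).
/ɡ/ (between /i/ and /a/): no rule targets it → [ɡ].
/a/ meets the environment for rule 2 (in an unstressed syllable) → [ə].
/p/ — not in any rule's target class → [p].
/n/ — not in any rule's target class → [n].
/e/ meets the environment for rule 2 (in an unstressed syllable) → [ə].
/s/ (between /e/ and /e/) is unaffected → [s].
/e/ (between /s/ and /j/) occurs in an unstressed syllable → [ə] by rule 2.
/j/ (between /e/ and /a/) is unaffected → [j].
/a/ (between /j/ and /r/) is in the target of rule 2 but the environment (in an unstressed syllable) is not met → [a].
/r/ (word-final) is in the target of rule 1 but the environment (between two vowels) is not met → [r].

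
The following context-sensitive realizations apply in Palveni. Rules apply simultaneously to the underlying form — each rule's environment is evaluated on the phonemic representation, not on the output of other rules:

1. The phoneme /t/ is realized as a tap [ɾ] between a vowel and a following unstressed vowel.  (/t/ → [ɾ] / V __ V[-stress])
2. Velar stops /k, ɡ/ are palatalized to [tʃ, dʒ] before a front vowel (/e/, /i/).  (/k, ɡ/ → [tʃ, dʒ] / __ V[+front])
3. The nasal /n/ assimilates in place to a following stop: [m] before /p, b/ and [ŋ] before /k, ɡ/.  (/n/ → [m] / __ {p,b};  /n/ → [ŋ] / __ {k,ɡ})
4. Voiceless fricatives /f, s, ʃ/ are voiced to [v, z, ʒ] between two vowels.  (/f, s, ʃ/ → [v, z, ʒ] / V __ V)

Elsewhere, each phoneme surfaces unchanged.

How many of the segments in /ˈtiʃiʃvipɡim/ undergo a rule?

Segments that undergo a rule: /ʃ/ → [ʒ] (rule 4); /ɡ/ → [dʒ] (rule 2).
All other segments surface unchanged.

2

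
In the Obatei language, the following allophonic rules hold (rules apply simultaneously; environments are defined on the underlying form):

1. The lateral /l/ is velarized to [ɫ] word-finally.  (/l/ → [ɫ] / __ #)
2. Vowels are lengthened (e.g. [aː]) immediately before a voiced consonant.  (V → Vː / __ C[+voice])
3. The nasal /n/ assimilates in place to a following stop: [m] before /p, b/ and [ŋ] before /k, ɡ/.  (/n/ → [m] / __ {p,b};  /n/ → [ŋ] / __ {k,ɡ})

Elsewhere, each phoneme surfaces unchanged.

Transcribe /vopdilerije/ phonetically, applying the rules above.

/v/ — not in any rule's target class → [v].
/o/ (between /v/ and /p/) is in the target of rule 2 but the environment (before a voiced consonant) is not met → [o].
/p/ (between /o/ and /d/): no rule targets it → [p].
/d/ (between /p/ and /i/) is unaffected → [d].
/i/ meets the environment for rule 2 (before a voiced consonant) → [iː].
/l/ (between /i/ and /e/) is in the target of rule 1 but the environment (word-finally) is not met → [l].
/e/ — between /l/ and /r/, before a voiced consonant — surfaces as [eː] (rule 2).
/r/ — not in any rule's target class → [r].
Rule 2 applies to /i/ (between /r/ and /j/: before a voiced consonant) → [iː].
/j/ — not in any rule's target class → [j].
/e/ (word-final): rule 2 targets it, but not before a voiced consonant → unchanged [e].

[vopdiːleːriːje]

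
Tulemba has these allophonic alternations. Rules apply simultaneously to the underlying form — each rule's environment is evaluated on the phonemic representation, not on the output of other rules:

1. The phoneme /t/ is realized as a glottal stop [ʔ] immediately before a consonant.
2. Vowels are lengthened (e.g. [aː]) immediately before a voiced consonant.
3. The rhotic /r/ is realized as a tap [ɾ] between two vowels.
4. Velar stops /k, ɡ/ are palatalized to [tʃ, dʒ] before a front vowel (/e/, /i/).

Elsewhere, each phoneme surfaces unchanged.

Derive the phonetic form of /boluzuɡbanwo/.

[boːluːzuːɡbaːnwo]

/b/ stays [b].
/o/ — between /b/ and /l/, before a voiced consonant — surfaces as [oː] (rule 2).
/l/ — not in any rule's target class → [l].
/u/ (between /l/ and /z/): before a voiced consonant, so rule 2 applies → [uː].
/z/ stays [z].
/u/ (between /z/ and /ɡ/) occurs before a voiced consonant → [uː] by rule 2.
/ɡ/ (between /u/ and /b/): rule 4 targets it, but not before a front vowel → unchanged [ɡ].
/b/ (between /ɡ/ and /a/) is unaffected → [b].
/a/ (between /b/ and /n/): before a voiced consonant, so rule 2 applies → [aː].
/n/ stays [n].
/w/ (between /n/ and /o/) is unaffected → [w].
/o/ (word-final) fails the environment for rule 2, so it stays [o].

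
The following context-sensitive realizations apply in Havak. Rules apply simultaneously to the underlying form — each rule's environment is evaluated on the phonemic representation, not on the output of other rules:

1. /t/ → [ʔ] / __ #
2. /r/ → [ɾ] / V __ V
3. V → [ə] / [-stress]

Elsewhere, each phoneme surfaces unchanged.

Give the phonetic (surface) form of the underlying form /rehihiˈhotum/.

[rəhəhəˈhotəm]

/r/ (word-initial): rule 2 targets it, but not between two vowels → unchanged [r].
/e/ meets the environment for rule 3 (in an unstressed syllable) → [ə].
/h/ — not in any rule's target class → [h].
/i/ — between /h/ and /h/, in an unstressed syllable — surfaces as [ə] (rule 3).
/h/ — not in any rule's target class → [h].
Rule 3 applies to /i/ (between /h/ and /h/: in an unstressed syllable) → [ə].
/h/ — not in any rule's target class → [h].
/o/ — between /h/ and /t/; rule 3 does not apply here → [o].
/t/ — between /o/ and /u/; rule 1 does not apply here → [t].
/u/ (between /t/ and /m/): in an unstressed syllable, so rule 3 applies → [ə].
/m/ (word-final) is unaffected → [m].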